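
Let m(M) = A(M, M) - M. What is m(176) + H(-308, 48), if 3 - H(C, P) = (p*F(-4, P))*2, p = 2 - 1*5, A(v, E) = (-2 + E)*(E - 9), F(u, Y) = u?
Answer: 28861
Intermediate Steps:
A(v, E) = (-9 + E)*(-2 + E) (A(v, E) = (-2 + E)*(-9 + E) = (-9 + E)*(-2 + E))
p = -3 (p = 2 - 5 = -3)
H(C, P) = -21 (H(C, P) = 3 - (-3*(-4))*2 = 3 - 12*2 = 3 - 1*24 = 3 - 24 = -21)
m(M) = 18 + M² - 12*M (m(M) = (18 + M² - 11*M) - M = 18 + M² - 12*M)
m(176) + H(-308, 48) = (18 + 176² - 12*176) - 21 = (18 + 30976 - 2112) - 21 = 28882 - 21 = 28861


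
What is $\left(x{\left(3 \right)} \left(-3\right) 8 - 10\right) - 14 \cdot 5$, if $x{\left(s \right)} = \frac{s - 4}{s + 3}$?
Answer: $-76$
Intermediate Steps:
$x{\left(s \right)} = \frac{-4 + s}{3 + s}$
$\left(x{\left(3 \right)} \left(-3\right) 8 - 10\right) - 14 \cdot 5 = \left(\frac{-4 + 3}{3 + 3} \left(-3\right) 8 - 10\right) - 14 \cdot 5 = \left(\frac{1}{6} \left(-1\right) \left(-3\right) 8 - 10\right) - 70 = \left(\left(- \frac{1}{6}\right) \left(-3\right) 8 - 10\right) - 70 = \left(\frac{1}{2} \cdot 8 - 10\right) - 70 = \left(4 - 10\right) - 70 = -6 - 70 = -76$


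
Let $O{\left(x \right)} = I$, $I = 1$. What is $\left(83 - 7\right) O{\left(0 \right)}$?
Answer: $76$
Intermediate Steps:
$O{\left(x \right)} = 1$
$\left(83 - 7\right) O{\left(0 \right)} = \left(83 - 7\right) 1 = 76 \cdot 1 = 76$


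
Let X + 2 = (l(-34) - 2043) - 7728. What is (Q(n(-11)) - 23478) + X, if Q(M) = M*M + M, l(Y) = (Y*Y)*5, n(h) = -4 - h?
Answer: -27415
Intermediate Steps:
l(Y) = 5*Y² (l(Y) = Y²*5 = 5*Y²)
X = -3993 (X = -2 + ((5*(-34)² - 2043) - 7728) = -2 + ((5*1156 - 2043) - 7728) = -2 + ((5780 - 2043) - 7728) = -2 + (3737 - 7728) = -2 - 3991 = -3993)
Q(M) = M + M² (Q(M) = M² + M = M + M²)
(Q(n(-11)) - 23478) + X = ((-4 - 1*(-11))*(1 + (-4 - 1*(-11))) - 23478) - 3993 = ((-4 + 11)*(1 + (-4 + 11)) - 23478) - 3993 = (7*(1 + 7) - 23478) - 3993 = (7*8 - 23478) - 3993 = (56 - 23478) - 3993 = -23422 - 3993 = -27415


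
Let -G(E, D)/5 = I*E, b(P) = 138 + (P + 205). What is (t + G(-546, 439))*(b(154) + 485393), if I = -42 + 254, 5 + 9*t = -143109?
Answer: 2461385606140/9 ≈ 2.7349e+11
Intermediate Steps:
t = -143114/9 (t = -5/9 + (1/9)*(-143109) = -5/9 - 15901 = -143114/9 ≈ -15902.)
I = 212
b(P) = 343 + P (b(P) = 138 + (205 + P) = 343 + P)
G(E, D) = -1060*E
(t + G(-546, 439))*(b(154) + 485393) = (-143114/9 - 1060*(-546))*((343 + 154) + 485393) = (-143114/9 + 578760)*(497 + 485393) = (5065726/9)*485890 = 2461385606140/9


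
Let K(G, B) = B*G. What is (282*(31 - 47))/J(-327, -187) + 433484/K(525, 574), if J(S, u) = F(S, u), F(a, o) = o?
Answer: 720376354/28176225 ≈ 25.567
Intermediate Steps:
J(S, u) = u
(282*(31 - 47))/J(-327, -187) + 433484/K(525, 574) = (282*(31 - 47))/(-187) + 433484/((574*525)) = (282*(-16))*(-1/187) + 433484/301350 = -4512*(-1/187) + 433484*(1/301350) = 4512/187 + 216742/150675 = 720376354/28176225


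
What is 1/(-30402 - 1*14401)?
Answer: -1/44803 ≈ -2.2320e-5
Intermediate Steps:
1/(-30402 - 1*14401) = 1/(-30402 - 14401) = 1/(-44803) = -1/44803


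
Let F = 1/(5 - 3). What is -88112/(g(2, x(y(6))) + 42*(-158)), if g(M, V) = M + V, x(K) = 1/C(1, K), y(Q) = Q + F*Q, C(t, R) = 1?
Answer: 88112/6633 ≈ 13.284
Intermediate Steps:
F = ½ (F = 1/2 = ½ ≈ 0.50000)
y(Q) = 3*Q/2 (y(Q) = Q + Q/2 = 3*Q/2)
x(K) = 1 (x(K) = 1/1 = 1)
-88112/(g(2, x(y(6))) + 42*(-158)) = -88112/((2 + 1) + 42*(-158)) = -88112/(3 - 6636) = -88112/(-6633) = -88112*(-1/6633) = 88112/6633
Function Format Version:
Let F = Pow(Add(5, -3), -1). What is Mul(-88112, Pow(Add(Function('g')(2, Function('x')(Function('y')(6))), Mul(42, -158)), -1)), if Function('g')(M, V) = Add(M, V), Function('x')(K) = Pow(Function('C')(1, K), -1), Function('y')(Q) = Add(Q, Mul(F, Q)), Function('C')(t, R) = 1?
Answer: Rational(88112, 6633) ≈ 13.284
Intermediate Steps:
F = Rational(1, 2) (F = Pow(2, -1) = Rational(1, 2) ≈ 0.50000)
Function('y')(Q) = Mul(Rational(3, 2), Q) (Function('y')(Q) = Add(Q, Mul(Rational(1, 2), Q)) = Mul(Rational(3, 2), Q))
Function('x')(K) = 1 (Function('x')(K) = Pow(1, -1) = 1)
Mul(-88112, Pow(Add(Function('g')(2, Function('x')(Function('y')(6))), Mul(42, -158)), -1)) = Mul(-88112, Pow(Add(Add(2, 1), Mul(42, -158)), -1)) = Mul(-88112, Pow(Add(3, -6636), -1)) = Mul(-88112, Pow(-6633, -1)) = Mul(-88112, Rational(-1, 6633)) = Rational(88112, 6633)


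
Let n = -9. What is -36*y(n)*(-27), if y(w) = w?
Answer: -8748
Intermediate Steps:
-36*y(n)*(-27) = -36*(-9)*(-27) = 324*(-27) = -8748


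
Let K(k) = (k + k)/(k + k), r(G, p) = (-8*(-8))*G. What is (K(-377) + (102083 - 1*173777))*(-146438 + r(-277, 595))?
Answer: 11769553038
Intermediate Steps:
r(G, p) = 64*G
K(k) = 1 (K(k) = (2*k)/((2*k)) = (2*k)*(1/(2*k)) = 1)
(K(-377) + (102083 - 1*173777))*(-146438 + r(-277, 595)) = (1 + (102083 - 1*173777))*(-146438 + 64*(-277)) = (1 + (102083 - 173777))*(-146438 - 17728) = (1 - 71694)*(-164166) = -71693*(-164166) = 11769553038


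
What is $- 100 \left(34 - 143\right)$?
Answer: $10900$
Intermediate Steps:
$- 100 \left(34 - 143\right) = \left(-100\right) \left(-109\right) = 10900$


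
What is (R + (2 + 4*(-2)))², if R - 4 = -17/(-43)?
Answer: 4761/1849 ≈ 2.5749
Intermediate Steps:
R = 189/43 (R = 4 - 17/(-43) = 4 - 17*(-1/43) = 4 + 17/43 = 189/43 ≈ 4.3953)
(R + (2 + 4*(-2)))² = (189/43 + (2 + 4*(-2)))² = (189/43 + (2 - 8))² = (189/43 - 6)² = (-69/43)² = 4761/1849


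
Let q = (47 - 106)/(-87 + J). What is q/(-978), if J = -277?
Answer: -59/355992 ≈ -0.00016573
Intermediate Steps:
q = 59/364 (q = (47 - 106)/(-87 - 277) = -59/(-364) = -59*(-1/364) = 59/364 ≈ 0.16209)
q/(-978) = (59/364)/(-978) = (59/364)*(-1/978) = -59/355992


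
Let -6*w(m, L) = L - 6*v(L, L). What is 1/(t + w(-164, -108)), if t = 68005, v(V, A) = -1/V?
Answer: 108/7346485 ≈ 1.4701e-5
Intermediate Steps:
w(m, L) = -1/L - L/6 (w(m, L) = -(L - (-6)/L)/6 = -(L + 6/L)/6 = -1/L - L/6)
1/(t + w(-164, -108)) = 1/(68005 + (-1/(-108) - ⅙*(-108))) = 1/(68005 + (-1*(-1/108) + 18)) = 1/(68005 + (1/108 + 18)) = 1/(68005 + 1945/108) = 1/(7346485/108) = 108/7346485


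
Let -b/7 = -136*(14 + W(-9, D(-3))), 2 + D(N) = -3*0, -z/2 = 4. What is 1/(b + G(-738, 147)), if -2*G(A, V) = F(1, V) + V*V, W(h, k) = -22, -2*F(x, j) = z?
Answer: -2/36845 ≈ -5.4281e-5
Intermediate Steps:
z = -8 (z = -2*4 = -8)
D(N) = -2 (D(N) = -2 - 3*0 = -2 + 0 = -2)
F(x, j) = 4 (F(x, j) = -1/2*(-8) = 4)
G(A, V) = -2 - V**2/2 (G(A, V) = -(4 + V*V)/2 = -(4 + V**2)/2 = -2 - V**2/2)
b = -7616 (b = -(-952)*(14 - 22) = -(-952)*(-8) = -7*1088 = -7616)
1/(b + G(-738, 147)) = 1/(-7616 + (-2 - 1/2*147**2)) = 1/(-7616 + (-2 - 1/2*21609)) = 1/(-7616 + (-2 - 21609/2)) = 1/(-7616 - 21613/2) = 1/(-36845/2) = -2/36845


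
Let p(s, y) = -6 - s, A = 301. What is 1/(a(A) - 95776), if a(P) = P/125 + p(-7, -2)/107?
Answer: -13375/1280971668 ≈ -1.0441e-5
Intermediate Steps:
a(P) = 1/107 + P/125 (a(P) = P/125 + (-6 - 1*(-7))/107 = P*(1/125) + (-6 + 7)*(1/107) = P/125 + 1*(1/107) = P/125 + 1/107 = 1/107 + P/125)
1/(a(A) - 95776) = 1/((1/107 + (1/125)*301) - 95776) = 1/((1/107 + 301/125) - 95776) = 1/(32332/13375 - 95776) = 1/(-1280971668/13375) = -13375/1280971668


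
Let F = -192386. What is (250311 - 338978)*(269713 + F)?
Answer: -6856353109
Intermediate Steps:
(250311 - 338978)*(269713 + F) = (250311 - 338978)*(269713 - 192386) = -88667*77327 = -6856353109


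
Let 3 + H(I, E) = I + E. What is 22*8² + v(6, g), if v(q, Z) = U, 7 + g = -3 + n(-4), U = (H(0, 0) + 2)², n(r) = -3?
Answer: 1409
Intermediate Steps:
H(I, E) = -3 + E + I (H(I, E) = -3 + (I + E) = -3 + (E + I) = -3 + E + I)
U = 1 (U = ((-3 + 0 + 0) + 2)² = (-3 + 2)² = (-1)² = 1)
g = -13 (g = -7 + (-3 - 3) = -7 - 6 = -13)
v(q, Z) = 1
22*8² + v(6, g) = 22*8² + 1 = 22*64 + 1 = 1408 + 1 = 1409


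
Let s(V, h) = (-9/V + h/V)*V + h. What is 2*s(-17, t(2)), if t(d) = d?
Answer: -10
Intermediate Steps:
s(V, h) = h + V*(-9/V + h/V) (s(V, h) = V*(-9/V + h/V) + h = h + V*(-9/V + h/V))
2*s(-17, t(2)) = 2*(-9 + 2*2) = 2*(-9 + 4) = 2*(-5) = -10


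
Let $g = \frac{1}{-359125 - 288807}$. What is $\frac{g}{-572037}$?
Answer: $\frac{1}{370641077484} \approx 2.698 \cdot 10^{-12}$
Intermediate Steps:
$g = - \frac{1}{647932}$ ($g = \frac{1}{-647932} = - \frac{1}{647932} \approx -1.5434 \cdot 10^{-6}$)
$\frac{g}{-572037} = - \frac{1}{647932 \left(-572037\right)} = \left(- \frac{1}{647932}\right) \left(- \frac{1}{572037}\right) = \frac{1}{370641077484}$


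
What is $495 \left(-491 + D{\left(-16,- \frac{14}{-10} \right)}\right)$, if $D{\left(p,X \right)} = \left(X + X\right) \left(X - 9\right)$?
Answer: $- \frac{1267893}{5} \approx -2.5358 \cdot 10^{5}$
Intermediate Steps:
$D{\left(p,X \right)} = 2 X \left(-9 + X\right)$
$495 \left(-491 + D{\left(-16,- \frac{14}{-10} \right)}\right) = 495 \left(-491 + 2 \left(- \frac{14}{-10}\right) \left(-9 - \frac{14}{-10}\right)\right) = 495 \left(-491 + 2 \left(\left(-14\right) \left(- \frac{1}{10}\right)\right) \left(-9 - - \frac{7}{5}\right)\right) = 495 \left(-491 + 2 \cdot \frac{7}{5} \left(-9 + \frac{7}{5}\right)\right) = 495 \left(-491 + 2 \cdot \frac{7}{5} \left(- \frac{38}{5}\right)\right) = 495 \left(-491 - \frac{532}{25}\right) = 495 \left(- \frac{12807}{25}\right) = - \frac{1267893}{5}$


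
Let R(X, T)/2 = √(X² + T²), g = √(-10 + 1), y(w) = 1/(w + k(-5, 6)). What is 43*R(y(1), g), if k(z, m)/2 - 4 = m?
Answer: 688*I*√62/21 ≈ 257.97*I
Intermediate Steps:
k(z, m) = 8 + 2*m
y(w) = 1/(20 + w) (y(w) = 1/(w + (8 + 2*6)) = 1/(w + (8 + 12)) = 1/(w + 20) = 1/(20 + w))
g = 3*I (g = √(-9) = 3*I ≈ 3.0*I)
R(X, T) = 2*√(T² + X²) (R(X, T) = 2*√(X² + T²) = 2*√(T² + X²))
43*R(y(1), g) = 43*(2*√((3*I)² + (1/(20 + 1))²)) = 43*(2*√(-9 + (1/21)²)) = 43*(2*√(-9 + 1/441)) = 43*(2*√(-3968/441)) = 43*(2*(8*I*√62/21)) = 43*(16*I*√62/21) = 688*I*√62/21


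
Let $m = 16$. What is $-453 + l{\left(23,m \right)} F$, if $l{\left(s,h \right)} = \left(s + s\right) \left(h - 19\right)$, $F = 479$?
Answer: $-66555$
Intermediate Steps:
$l{\left(s,h \right)} = 2 s \left(-19 + h\right)$
$-453 + l{\left(23,m \right)} F = -453 + 2 \cdot 23 \left(-19 + 16\right) 479 = -453 + 2 \cdot 23 \left(-3\right) 479 = -453 - 66102 = -66555$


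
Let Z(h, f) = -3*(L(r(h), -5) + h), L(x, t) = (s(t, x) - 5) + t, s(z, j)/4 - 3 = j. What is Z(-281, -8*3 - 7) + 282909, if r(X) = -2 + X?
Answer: 287142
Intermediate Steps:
s(z, j) = 12 + 4*j
L(x, t) = 7 + t + 4*x (L(x, t) = ((12 + 4*x) - 5) + t = (7 + 4*x) + t = 7 + t + 4*x)
Z(h, f) = 18 - 15*h (Z(h, f) = -3*((7 - 5 + 4*(-2 + h)) + h) = -3*((7 - 5 + (-8 + 4*h)) + h) = -3*((-6 + 4*h) + h) = -3*(-6 + 5*h) = 18 - 15*h)
Z(-281, -8*3 - 7) + 282909 = (18 - 15*(-281)) + 282909 = (18 + 4215) + 282909 = 4233 + 282909 = 287142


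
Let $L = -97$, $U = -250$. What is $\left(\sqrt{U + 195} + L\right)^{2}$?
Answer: $\left(97 - i \sqrt{55}\right)^{2} \approx 9354.0 - 1438.7 i$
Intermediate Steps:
$\left(\sqrt{U + 195} + L\right)^{2} = \left(\sqrt{-250 + 195} - 97\right)^{2} = \left(\sqrt{-55} - 97\right)^{2} = \left(i \sqrt{55} - 97\right)^{2} = \left(-97 + i \sqrt{55}\right)^{2}$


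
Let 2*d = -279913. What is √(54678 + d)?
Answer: I*√341114/2 ≈ 292.02*I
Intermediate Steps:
d = -279913/2 (d = (½)*(-279913) = -279913/2 ≈ -1.3996e+5)
√(54678 + d) = √(54678 - 279913/2) = √(-170557/2) = I*√341114/2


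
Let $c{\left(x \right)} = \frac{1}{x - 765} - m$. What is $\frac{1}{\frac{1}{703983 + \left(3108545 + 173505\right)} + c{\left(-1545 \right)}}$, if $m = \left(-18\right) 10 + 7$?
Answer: $\frac{9207736230}{1592934384067} \approx 0.0057804$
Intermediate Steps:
$m = -173$ ($m = -180 + 7 = -173$)
$c{\left(x \right)} = 173 + \frac{1}{-765 + x}$ ($c{\left(x \right)} = \frac{1}{x - 765} - -173 = \frac{1}{-765 + x} + 173 = 173 + \frac{1}{-765 + x}$)
$\frac{1}{\frac{1}{703983 + \left(3108545 + 173505\right)} + c{\left(-1545 \right)}} = \frac{1}{\frac{1}{703983 + \left(3108545 + 173505\right)} + \frac{-132344 + 173 \left(-1545\right)}{-765 - 1545}} = \frac{1}{\frac{1}{703983 + 3282050} + \frac{-132344 - 267285}{-2310}} = \frac{1}{\frac{1}{3986033} - - \frac{399629}{2310}} = \frac{1}{\frac{1}{3986033} + \frac{399629}{2310}} = \frac{1}{\frac{1592934384067}{9207736230}} = \frac{9207736230}{1592934384067}$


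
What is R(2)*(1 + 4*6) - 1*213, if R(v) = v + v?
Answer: -113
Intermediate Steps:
R(v) = 2*v
R(2)*(1 + 4*6) - 1*213 = (2*2)*(1 + 4*6) - 1*213 = 4*(1 + 24) - 213 = 4*25 - 213 = 100 - 213 = -113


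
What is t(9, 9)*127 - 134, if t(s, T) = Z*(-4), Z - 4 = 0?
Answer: -2166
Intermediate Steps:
Z = 4 (Z = 4 + 0 = 4)
t(s, T) = -16 (t(s, T) = 4*(-4) = -16)
t(9, 9)*127 - 134 = -16*127 - 134 = -2032 - 134 = -2166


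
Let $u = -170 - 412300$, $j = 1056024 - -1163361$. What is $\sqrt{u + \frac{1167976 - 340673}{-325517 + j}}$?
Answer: $\frac{i \sqrt{369854857926169819}}{946934} \approx 642.24 i$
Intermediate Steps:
$j = 2219385$ ($j = 1056024 + 1163361 = 2219385$)
$u = -412470$ ($u = -170 - 412300 = -412470$)
$\sqrt{u + \frac{1167976 - 340673}{-325517 + j}} = \sqrt{-412470 + \frac{1167976 - 340673}{-325517 + 2219385}} = \sqrt{-412470 + \frac{827303}{1893868}} = \sqrt{- \frac{781162906657}{1893868}} = \frac{i \sqrt{369854857926169819}}{946934}$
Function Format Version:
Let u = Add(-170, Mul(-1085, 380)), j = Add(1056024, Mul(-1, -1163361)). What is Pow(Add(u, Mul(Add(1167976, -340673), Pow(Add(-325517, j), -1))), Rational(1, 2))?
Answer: Mul(Rational(1, 946934), I, Pow(369854857926169819, Rational(1, 2))) ≈ Mul(642.24, I)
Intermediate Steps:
j = 2219385 (j = Add(1056024, 1163361) = 2219385)
u = -412470 (u = Add(-170, -412300) = -412470)
Pow(Add(u, Mul(Add(1167976, -340673), Pow(Add(-325517, j), -1))), Rational(1, 2)) = Pow(Add(-412470, Mul(Add(1167976, -340673), Pow(Add(-325517, 2219385), -1))), Rational(1, 2)) = Pow(Add(-412470, Mul(827303, Pow(1893868, -1))), Rational(1, 2)) = Pow(Add(-412470, Mul(827303, Rational(1, 1893868))), Rational(1, 2)) = Pow(Add(-412470, Rational(827303, 1893868)), Rational(1, 2)) = Pow(Rational(-781162906657, 1893868), Rational(1, 2)) = Mul(Rational(1, 946934), I, Pow(369854857926169819, Rational(1, 2)))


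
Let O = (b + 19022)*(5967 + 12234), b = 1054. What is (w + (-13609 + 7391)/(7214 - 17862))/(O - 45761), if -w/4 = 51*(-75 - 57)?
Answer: 143367781/1945163409860 ≈ 7.3705e-5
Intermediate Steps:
O = 365403276 (O = (1054 + 19022)*(5967 + 12234) = 20076*18201 = 365403276)
w = 26928 (w = -204*(-75 - 57) = -204*(-132) = -4*(-6732) = 26928)
(w + (-13609 + 7391)/(7214 - 17862))/(O - 45761) = (26928 + (-13609 + 7391)/(7214 - 17862))/(365403276 - 45761) = (26928 - 6218/(-10648))/365357515 = (26928 - 6218*(-1/10648))*(1/365357515) = (26928 + 3109/5324)*(1/365357515) = (143367781/5324)*(1/365357515) = 143367781/1945163409860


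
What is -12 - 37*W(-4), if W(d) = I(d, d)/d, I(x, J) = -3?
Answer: -159/4 ≈ -39.750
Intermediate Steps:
W(d) = -3/d
-12 - 37*W(-4) = -12 - (-111)/(-4) = -12 - (-111)*(-1)/4 = -12 - 37*¾ = -12 - 111/4 = -159/4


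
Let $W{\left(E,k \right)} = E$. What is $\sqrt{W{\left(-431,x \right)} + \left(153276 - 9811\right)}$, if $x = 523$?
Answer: $\sqrt{143034} \approx 378.2$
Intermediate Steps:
$\sqrt{W{\left(-431,x \right)} + \left(153276 - 9811\right)} = \sqrt{-431 + \left(153276 - 9811\right)} = \sqrt{-431 + 143465} = \sqrt{143034}$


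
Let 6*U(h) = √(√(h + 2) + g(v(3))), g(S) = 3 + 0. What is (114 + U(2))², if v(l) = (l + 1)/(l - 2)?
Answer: (684 + √5)²/36 ≈ 13081.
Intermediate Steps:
v(l) = (1 + l)/(-2 + l)
g(S) = 3
U(h) = √(3 + √(2 + h))/6 (U(h) = √(√(h + 2) + 3)/6 = √(√(2 + h) + 3)/6 = √(3 + √(2 + h))/6)
(114 + U(2))² = (114 + √(3 + √(2 + 2))/6)² = (114 + √(3 + √4)/6)² = (114 + √(3 + 2)/6)² = (114 + √5/6)²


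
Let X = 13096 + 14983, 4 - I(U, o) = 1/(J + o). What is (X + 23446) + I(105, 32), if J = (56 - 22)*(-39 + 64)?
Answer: 45448577/882 ≈ 51529.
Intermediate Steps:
J = 850 (J = 34*25 = 850)
I(U, o) = 4 - 1/(850 + o)
X = 28079
(X + 23446) + I(105, 32) = (28079 + 23446) + (3399 + 4*32)/(850 + 32) = 51525 + (3399 + 128)/882 = 51525 + (1/882)*3527 = 51525 + 3527/882 = 45448577/882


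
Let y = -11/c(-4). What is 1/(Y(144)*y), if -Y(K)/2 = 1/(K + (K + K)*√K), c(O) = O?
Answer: -7200/11 ≈ -654.54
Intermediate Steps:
Y(K) = -2/(K + 2*K^(3/2)) (Y(K) = -2/(K + (K + K)*√K) = -2/(K + (2*K)*√K) = -2/(K + 2*K^(3/2)))
y = 11/4 (y = -11/(-4) = -11*(-¼) = 11/4 ≈ 2.7500)
1/(Y(144)*y) = 1/(-2/(144 + 2*144^(3/2))*(11/4)) = 1/(-2/(144 + 2*1728)*(11/4)) = 1/(-2/(144 + 3456)*(11/4)) = 1/(-2/3600*(11/4)) = 1/(-2*1/3600*(11/4)) = 1/(-1/1800*11/4) = 1/(-11/7200) = -7200/11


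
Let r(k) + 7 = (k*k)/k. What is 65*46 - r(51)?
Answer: 2946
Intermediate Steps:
r(k) = -7 + k (r(k) = -7 + (k*k)/k = -7 + k²/k = -7 + k)
65*46 - r(51) = 65*46 - (-7 + 51) = 2990 - 1*44 = 2990 - 44 = 2946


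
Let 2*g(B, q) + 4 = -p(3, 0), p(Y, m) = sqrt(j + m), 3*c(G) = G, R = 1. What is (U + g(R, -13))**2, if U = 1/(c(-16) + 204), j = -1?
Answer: 1324917/355216 + 1189*I/596 ≈ 3.7299 + 1.995*I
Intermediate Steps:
c(G) = G/3
p(Y, m) = sqrt(-1 + m)
g(B, q) = -2 - I/2 (g(B, q) = -2 + (-sqrt(-1 + 0))/2 = -2 + (-sqrt(-1))/2 = -2 + (-I)/2 = -2 - I/2)
U = 3/596 (U = 1/((1/3)*(-16) + 204) = 1/(-16/3 + 204) = 1/(596/3) = 3/596 ≈ 0.0050336)
(U + g(R, -13))**2 = (3/596 + (-2 - I/2))**2 = (-1189/596 - I/2)**2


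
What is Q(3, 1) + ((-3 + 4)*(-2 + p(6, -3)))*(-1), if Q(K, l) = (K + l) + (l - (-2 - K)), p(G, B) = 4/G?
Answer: 34/3 ≈ 11.333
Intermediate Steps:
Q(K, l) = 2 + 2*K + 2*l (Q(K, l) = (K + l) + (l + (2 + K)) = (K + l) + (2 + K + l) = 2 + 2*K + 2*l)
Q(3, 1) + ((-3 + 4)*(-2 + p(6, -3)))*(-1) = (2 + 2*3 + 2*1) + ((-3 + 4)*(-2 + 4/6))*(-1) = (2 + 6 + 2) + (1*(-2 + 4*(⅙)))*(-1) = 10 + (1*(-2 + ⅔))*(-1) = 10 + (1*(-4/3))*(-1) = 10 - 4/3*(-1) = 10 + 4/3 = 34/3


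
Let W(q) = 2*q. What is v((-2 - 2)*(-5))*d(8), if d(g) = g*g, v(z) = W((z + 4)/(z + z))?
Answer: 384/5 ≈ 76.800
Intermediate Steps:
v(z) = (4 + z)/z (v(z) = 2*((z + 4)/(z + z)) = 2*((4 + z)/((2*z))) = 2*((4 + z)*(1/(2*z))) = 2*((4 + z)/(2*z)) = (4 + z)/z)
d(g) = g²
v((-2 - 2)*(-5))*d(8) = ((4 + (-2 - 2)*(-5))/(((-2 - 2)*(-5))))*8² = ((4 - 4*(-5))/((-4*(-5))))*64 = ((4 + 20)/20)*64 = ((1/20)*24)*64 = (6/5)*64 = 384/5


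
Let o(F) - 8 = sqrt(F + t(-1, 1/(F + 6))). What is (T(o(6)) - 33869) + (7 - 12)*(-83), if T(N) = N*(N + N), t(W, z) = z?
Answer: -199883/6 + 16*sqrt(219)/3 ≈ -33235.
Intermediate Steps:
o(F) = 8 + sqrt(F + 1/(6 + F)) (o(F) = 8 + sqrt(F + 1/(F + 6)) = 8 + sqrt(F + 1/(6 + F)))
T(N) = 2*N**2 (T(N) = N*(2*N) = 2*N**2)
(T(o(6)) - 33869) + (7 - 12)*(-83) = (2*(8 + sqrt((1 + 6*(6 + 6))/(6 + 6)))**2 - 33869) + (7 - 12)*(-83) = (2*(8 + sqrt((1 + 6*12)/12))**2 - 33869) - 5*(-83) = (2*(8 + sqrt((1 + 72)/12))**2 - 33869) + 415 = (2*(8 + sqrt((1/12)*73))**2 - 33869) + 415 = (2*(8 + sqrt(73/12))**2 - 33869) + 415 = (2*(8 + sqrt(219)/6)**2 - 33869) + 415 = (-33869 + 2*(8 + sqrt(219)/6)**2) + 415 = -33454 + 2*(8 + sqrt(219)/6)**2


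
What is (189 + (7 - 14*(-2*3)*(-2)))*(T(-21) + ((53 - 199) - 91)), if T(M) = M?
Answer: -7224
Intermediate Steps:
(189 + (7 - 14*(-2*3)*(-2)))*(T(-21) + ((53 - 199) - 91)) = (189 + (7 - 14*(-2*3)*(-2)))*(-21 + ((53 - 199) - 91)) = (189 + (7 - (-84)*(-2)))*(-21 + (-146 - 91)) = (189 + (7 - 14*12))*(-21 - 237) = (189 + (7 - 168))*(-258) = (189 - 161)*(-258) = 28*(-258) = -7224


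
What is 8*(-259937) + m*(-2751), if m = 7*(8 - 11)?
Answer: -2021725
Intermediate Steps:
m = -21 (m = 7*(-3) = -21)
8*(-259937) + m*(-2751) = 8*(-259937) - 21*(-2751) = -2079496 + 57771 = -2021725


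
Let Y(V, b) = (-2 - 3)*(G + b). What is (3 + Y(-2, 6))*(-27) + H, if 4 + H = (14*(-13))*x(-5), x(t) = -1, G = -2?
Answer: 637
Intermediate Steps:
Y(V, b) = 10 - 5*b (Y(V, b) = (-2 - 3)*(-2 + b) = -5*(-2 + b) = 10 - 5*b)
H = 178 (H = -4 + (14*(-13))*(-1) = -4 - 182*(-1) = -4 + 182 = 178)
(3 + Y(-2, 6))*(-27) + H = (3 + (10 - 5*6))*(-27) + 178 = (3 + (10 - 30))*(-27) + 178 = (3 - 20)*(-27) + 178 = -17*(-27) + 178 = 459 + 178 = 637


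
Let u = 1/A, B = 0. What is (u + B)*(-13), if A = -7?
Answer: 13/7 ≈ 1.8571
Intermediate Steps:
u = -⅐ (u = 1/(-7) = -⅐ ≈ -0.14286)
(u + B)*(-13) = (-⅐ + 0)*(-13) = -⅐*(-13) = 13/7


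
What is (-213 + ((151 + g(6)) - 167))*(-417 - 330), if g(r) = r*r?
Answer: 144171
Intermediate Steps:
g(r) = r**2
(-213 + ((151 + g(6)) - 167))*(-417 - 330) = (-213 + ((151 + 6**2) - 167))*(-417 - 330) = (-213 + ((151 + 36) - 167))*(-747) = (-213 + (187 - 167))*(-747) = (-213 + 20)*(-747) = -193*(-747) = 144171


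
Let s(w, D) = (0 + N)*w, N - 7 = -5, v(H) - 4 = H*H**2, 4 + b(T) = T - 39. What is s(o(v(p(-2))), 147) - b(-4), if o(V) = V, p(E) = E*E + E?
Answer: 71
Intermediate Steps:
b(T) = -43 + T (b(T) = -4 + (T - 39) = -4 + (-39 + T) = -43 + T)
p(E) = E + E**2 (p(E) = E**2 + E = E + E**2)
v(H) = 4 + H**3 (v(H) = 4 + H*H**2 = 4 + H**3)
N = 2 (N = 7 - 5 = 2)
s(w, D) = 2*w (s(w, D) = (0 + 2)*w = 2*w)
s(o(v(p(-2))), 147) - b(-4) = 2*(4 + (-2*(1 - 2))**3) - (-43 - 4) = 2*(4 + (-2*(-1))**3) - 1*(-47) = 2*(4 + 2**3) + 47 = 2*(4 + 8) + 47 = 2*12 + 47 = 24 + 47 = 71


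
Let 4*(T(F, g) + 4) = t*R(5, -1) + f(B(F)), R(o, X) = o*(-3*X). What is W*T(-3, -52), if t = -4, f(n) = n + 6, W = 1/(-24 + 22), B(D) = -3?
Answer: 73/8 ≈ 9.1250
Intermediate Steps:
R(o, X) = -3*X*o
W = -½ (W = 1/(-2) = -½ ≈ -0.50000)
f(n) = 6 + n
T(F, g) = -73/4 (T(F, g) = -4 + (-(-12)*(-1)*5 + (6 - 3))/4 = -4 + (-4*15 + 3)/4 = -4 + (-60 + 3)/4 = -4 + (¼)*(-57) = -4 - 57/4 = -73/4)
W*T(-3, -52) = -½*(-73/4) = 73/8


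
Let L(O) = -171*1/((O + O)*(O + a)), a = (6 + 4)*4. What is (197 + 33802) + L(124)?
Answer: 1382807157/40672 ≈ 33999.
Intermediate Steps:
a = 40 (a = 10*4 = 40)
L(O) = -171/(2*O*(40 + O)) (L(O) = -171*1/((O + 40)*(O + O)) = -171*1/(2*O*(40 + O)) = -171/(2*O*(40 + O)))
(197 + 33802) + L(124) = (197 + 33802) - 171/2/(124*(40 + 124)) = 33999 - 171/2*1/124/164 = 33999 - 171/2*1/124*1/164 = 33999 - 171/40672 = 1382807157/40672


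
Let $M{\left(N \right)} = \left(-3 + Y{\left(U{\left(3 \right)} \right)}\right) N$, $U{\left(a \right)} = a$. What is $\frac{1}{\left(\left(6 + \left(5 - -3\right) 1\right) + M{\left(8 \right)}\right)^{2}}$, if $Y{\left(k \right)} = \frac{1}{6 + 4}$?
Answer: $\frac{25}{2116} \approx 0.011815$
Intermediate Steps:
$Y{\left(k \right)} = \frac{1}{10}$
$M{\left(N \right)} = - \frac{29 N}{10}$ ($M{\left(N \right)} = \left(-3 + \frac{1}{10}\right) N = - \frac{29 N}{10}$)
$\frac{1}{\left(\left(6 + \left(5 - -3\right) 1\right) + M{\left(8 \right)}\right)^{2}} = \frac{1}{\left(\left(6 + \left(5 - -3\right) 1\right) - \frac{116}{5}\right)^{2}} = \frac{1}{\left(\left(6 + \left(5 + 3\right) 1\right) - \frac{116}{5}\right)^{2}} = \frac{1}{\left(\left(6 + 8 \cdot 1\right) - \frac{116}{5}\right)^{2}} = \frac{1}{\left(\left(6 + 8\right) - \frac{116}{5}\right)^{2}} = \frac{1}{\left(14 - \frac{116}{5}\right)^{2}} = \frac{1}{\left(- \frac{46}{5}\right)^{2}} = \frac{1}{\frac{2116}{25}} = \frac{25}{2116}$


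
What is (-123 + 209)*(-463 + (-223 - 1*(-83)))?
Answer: -51858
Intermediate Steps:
(-123 + 209)*(-463 + (-223 - 1*(-83))) = 86*(-463 + (-223 + 83)) = 86*(-463 - 140) = 86*(-603) = -51858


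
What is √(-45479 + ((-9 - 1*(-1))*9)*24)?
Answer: I*√47207 ≈ 217.27*I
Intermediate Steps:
√(-45479 + ((-9 - 1*(-1))*9)*24) = √(-45479 + ((-9 + 1)*9)*24) = √(-45479 - 8*9*24) = √(-45479 - 72*24) = √(-45479 - 1728) = √(-47207) = I*√47207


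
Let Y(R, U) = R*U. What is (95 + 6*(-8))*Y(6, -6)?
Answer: -1692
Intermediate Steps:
(95 + 6*(-8))*Y(6, -6) = (95 + 6*(-8))*(6*(-6)) = (95 - 48)*(-36) = 47*(-36) = -1692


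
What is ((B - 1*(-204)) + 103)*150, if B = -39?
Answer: 40200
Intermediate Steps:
((B - 1*(-204)) + 103)*150 = ((-39 - 1*(-204)) + 103)*150 = ((-39 + 204) + 103)*150 = (165 + 103)*150 = 268*150 = 40200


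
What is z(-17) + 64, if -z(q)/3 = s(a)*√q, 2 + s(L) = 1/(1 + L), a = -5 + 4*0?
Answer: 64 + 27*I*√17/4 ≈ 64.0 + 27.831*I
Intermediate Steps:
a = -5 (a = -5 + 0 = -5)
s(L) = -2 + 1/(1 + L)
z(q) = 27*√q/4 (z(q) = -3*(-1 - 2*(-5))/(1 - 5)*√q = -3*(-1 + 10)/(-4)*√q = -3*(-¼*9)*√q = -(-27)*√q/4 = 27*√q/4)
z(-17) + 64 = 27*√(-17)/4 + 64 = 27*(I*√17)/4 + 64 = 27*I*√17/4 + 64 = 64 + 27*I*√17/4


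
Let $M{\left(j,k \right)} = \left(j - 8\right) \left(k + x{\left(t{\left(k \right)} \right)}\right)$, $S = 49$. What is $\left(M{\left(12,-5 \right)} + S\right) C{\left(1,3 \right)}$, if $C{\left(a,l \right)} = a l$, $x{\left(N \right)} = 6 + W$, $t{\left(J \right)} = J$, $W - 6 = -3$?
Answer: $195$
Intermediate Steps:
$W = 3$ ($W = 6 - 3 = 3$)
$x{\left(N \right)} = 9$ ($x{\left(N \right)} = 6 + 3 = 9$)
$M{\left(j,k \right)} = \left(-8 + j\right) \left(9 + k\right)$ ($M{\left(j,k \right)} = \left(j - 8\right) \left(k + 9\right) = \left(-8 + j\right) \left(9 + k\right)$)
$\left(M{\left(12,-5 \right)} + S\right) C{\left(1,3 \right)} = \left(\left(-72 - -40 + 9 \cdot 12 + 12 \left(-5\right)\right) + 49\right) 1 \cdot 3 = \left(\left(-72 + 40 + 108 - 60\right) + 49\right) 3 = \left(16 + 49\right) 3 = 65 \cdot 3 = 195$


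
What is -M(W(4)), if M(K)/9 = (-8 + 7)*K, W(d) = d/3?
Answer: 12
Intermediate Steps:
W(d) = d/3 (W(d) = d*(⅓) = d/3)
M(K) = -9*K (M(K) = 9*((-8 + 7)*K) = 9*(-K) = -9*K)
-M(W(4)) = -(-9)*(⅓)*4 = -(-9)*4/3 = -1*(-12) = 12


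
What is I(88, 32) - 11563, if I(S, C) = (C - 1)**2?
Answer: -10602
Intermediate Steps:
I(S, C) = (-1 + C)**2
I(88, 32) - 11563 = (-1 + 32)**2 - 11563 = 31**2 - 11563 = 961 - 11563 = -10602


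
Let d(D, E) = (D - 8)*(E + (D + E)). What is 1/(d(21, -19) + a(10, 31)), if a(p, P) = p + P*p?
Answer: 1/99 ≈ 0.010101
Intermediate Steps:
d(D, E) = (-8 + D)*(D + 2*E)
1/(d(21, -19) + a(10, 31)) = 1/((21² - 16*(-19) - 8*21 + 2*21*(-19)) + 10*(1 + 31)) = 1/((441 + 304 - 168 - 798) + 10*32) = 1/(-221 + 320) = 1/99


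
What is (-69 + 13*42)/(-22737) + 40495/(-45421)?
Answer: -5927048/6495203 ≈ -0.91253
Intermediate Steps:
(-69 + 13*42)/(-22737) + 40495/(-45421) = (-69 + 546)*(-1/22737) + 40495*(-1/45421) = 477*(-1/22737) - 40495/45421 = -3/143 - 40495/45421 = -5927048/6495203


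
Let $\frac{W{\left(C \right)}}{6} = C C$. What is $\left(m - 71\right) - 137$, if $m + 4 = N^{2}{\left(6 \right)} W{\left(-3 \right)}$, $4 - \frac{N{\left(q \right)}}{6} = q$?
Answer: $7564$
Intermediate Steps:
$W{\left(C \right)} = 6 C^{2}$ ($W{\left(C \right)} = 6 C C = 6 C^{2}$)
$N{\left(q \right)} = 24 - 6 q$
$m = 7772$ ($m = -4 + \left(24 - 36\right)^{2} \cdot 6 \left(-3\right)^{2} = -4 + \left(24 - 36\right)^{2} \cdot 6 \cdot 9 = -4 + \left(-12\right)^{2} \cdot 54 = -4 + 144 \cdot 54 = -4 + 7776 = 7772$)
$\left(m - 71\right) - 137 = \left(7772 - 71\right) - 137 = 7701 - 137 = 7564$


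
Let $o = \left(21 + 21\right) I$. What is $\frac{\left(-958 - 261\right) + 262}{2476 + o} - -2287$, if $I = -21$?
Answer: $\frac{3644521}{1594} \approx 2286.4$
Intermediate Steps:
$o = -882$ ($o = \left(21 + 21\right) \left(-21\right) = 42 \left(-21\right) = -882$)
$\frac{\left(-958 - 261\right) + 262}{2476 + o} - -2287 = \frac{\left(-958 - 261\right) + 262}{2476 - 882} - -2287 = \frac{-1219 + 262}{1594} + 2287 = \left(-957\right) \frac{1}{1594} + 2287 = - \frac{957}{1594} + 2287 = \frac{3644521}{1594}$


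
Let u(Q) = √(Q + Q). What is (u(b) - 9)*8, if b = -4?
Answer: -72 + 16*I*√2 ≈ -72.0 + 22.627*I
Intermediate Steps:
u(Q) = √2*√Q (u(Q) = √(2*Q) = √2*√Q)
(u(b) - 9)*8 = (√2*√(-4) - 9)*8 = (√2*(2*I) - 9)*8 = (2*I*√2 - 9)*8 = (-9 + 2*I*√2)*8 = -72 + 16*I*√2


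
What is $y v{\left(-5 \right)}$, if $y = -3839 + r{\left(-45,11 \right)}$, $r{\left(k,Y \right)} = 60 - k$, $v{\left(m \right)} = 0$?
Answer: $0$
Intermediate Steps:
$y = -3734$ ($y = -3839 + \left(60 - -45\right) = -3839 + \left(60 + 45\right) = -3839 + 105 = -3734$)
$y v{\left(-5 \right)} = \left(-3734\right) 0 = 0$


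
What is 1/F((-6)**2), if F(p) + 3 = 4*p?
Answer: 1/141 ≈ 0.0070922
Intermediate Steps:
F(p) = -3 + 4*p
1/F((-6)**2) = 1/(-3 + 4*(-6)**2) = 1/(-3 + 4*36) = 1/(-3 + 144) = 1/141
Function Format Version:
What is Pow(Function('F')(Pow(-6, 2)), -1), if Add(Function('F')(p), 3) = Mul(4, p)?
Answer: Rational(1, 141) ≈ 0.0070922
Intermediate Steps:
Function('F')(p) = Add(-3, Mul(4, p))
Pow(Function('F')(Pow(-6, 2)), -1) = Pow(Add(-3, Mul(4, Pow(-6, 2))), -1) = Pow(Add(-3, Mul(4, 36)), -1) = Pow(Add(-3, 144), -1) = Pow(141, -1) = Rational(1, 141)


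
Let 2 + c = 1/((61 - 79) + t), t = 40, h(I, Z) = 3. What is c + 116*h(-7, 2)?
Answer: 7613/22 ≈ 346.05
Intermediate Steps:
c = -43/22 (c = -2 + 1/((61 - 79) + 40) = -2 + 1/(-18 + 40) = -2 + 1/22 = -43/22 ≈ -1.9545)
c + 116*h(-7, 2) = -43/22 + 116*3 = -43/22 + 348 = 7613/22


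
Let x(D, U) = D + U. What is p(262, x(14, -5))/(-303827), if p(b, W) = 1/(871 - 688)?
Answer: -1/55600341 ≈ -1.7986e-8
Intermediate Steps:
p(b, W) = 1/183
p(262, x(14, -5))/(-303827) = (1/183)/(-303827) = (1/183)*(-1/303827) = -1/55600341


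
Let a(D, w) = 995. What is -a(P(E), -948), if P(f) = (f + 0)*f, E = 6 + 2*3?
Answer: -995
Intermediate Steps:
E = 12 (E = 6 + 6 = 12)
P(f) = f**2 (P(f) = f*f = f**2)
-a(P(E), -948) = -1*995 = -995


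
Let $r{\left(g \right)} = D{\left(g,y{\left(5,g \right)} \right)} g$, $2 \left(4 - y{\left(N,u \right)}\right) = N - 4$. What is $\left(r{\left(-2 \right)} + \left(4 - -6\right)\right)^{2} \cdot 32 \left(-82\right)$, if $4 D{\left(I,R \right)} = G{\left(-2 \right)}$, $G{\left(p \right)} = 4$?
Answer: $-167936$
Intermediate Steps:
$y{\left(N,u \right)} = 6 - \frac{N}{2}$ ($y{\left(N,u \right)} = 4 - \frac{N - 4}{2} = 4 - \frac{-4 + N}{2} = 4 - \left(-2 + \frac{N}{2}\right) = 6 - \frac{N}{2}$)
$D{\left(I,R \right)} = 1$ ($D{\left(I,R \right)} = \frac{1}{4} \cdot 4 = 1$)
$r{\left(g \right)} = g$ ($r{\left(g \right)} = 1 g = g$)
$\left(r{\left(-2 \right)} + \left(4 - -6\right)\right)^{2} \cdot 32 \left(-82\right) = \left(-2 + \left(4 - -6\right)\right)^{2} \cdot 32 \left(-82\right) = \left(-2 + \left(4 + 6\right)\right)^{2} \cdot 32 \left(-82\right) = \left(-2 + 10\right)^{2} \cdot 32 \left(-82\right) = 8^{2} \cdot 32 \left(-82\right) = 64 \cdot 32 \left(-82\right) = 2048 \left(-82\right) = -167936$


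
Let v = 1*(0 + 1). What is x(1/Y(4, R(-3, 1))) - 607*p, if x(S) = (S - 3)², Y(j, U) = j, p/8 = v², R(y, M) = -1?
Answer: -77575/16 ≈ -4848.4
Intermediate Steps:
v = 1 (v = 1*1 = 1)
p = 8 (p = 8*1² = 8*1 = 8)
x(S) = (-3 + S)²
x(1/Y(4, R(-3, 1))) - 607*p = (-3 + 1/4)² - 607*8 = (-3 + ¼)² - 4856 = (-11/4)² - 4856 = 121/16 - 4856 = -77575/16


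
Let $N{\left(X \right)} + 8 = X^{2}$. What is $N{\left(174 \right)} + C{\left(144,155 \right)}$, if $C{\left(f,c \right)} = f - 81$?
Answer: $30331$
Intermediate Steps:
$C{\left(f,c \right)} = -81 + f$
$N{\left(X \right)} = -8 + X^{2}$
$N{\left(174 \right)} + C{\left(144,155 \right)} = \left(-8 + 174^{2}\right) + \left(-81 + 144\right) = \left(-8 + 30276\right) + 63 = 30268 + 63 = 30331$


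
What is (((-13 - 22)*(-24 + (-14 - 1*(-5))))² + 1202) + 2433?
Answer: 1337660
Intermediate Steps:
(((-13 - 22)*(-24 + (-14 - 1*(-5))))² + 1202) + 2433 = ((-35*(-24 + (-14 + 5)))² + 1202) + 2433 = ((-35*(-24 - 9))² + 1202) + 2433 = ((-35*(-33))² + 1202) + 2433 = (1155² + 1202) + 2433 = (1334025 + 1202) + 2433 = 1335227 + 2433 = 1337660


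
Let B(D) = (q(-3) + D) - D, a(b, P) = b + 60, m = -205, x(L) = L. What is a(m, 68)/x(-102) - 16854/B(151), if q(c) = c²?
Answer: -190867/102 ≈ -1871.2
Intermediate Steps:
a(b, P) = 60 + b
B(D) = 9 (B(D) = ((-3)² + D) - D = (9 + D) - D = 9)
a(m, 68)/x(-102) - 16854/B(151) = (60 - 205)/(-102) - 16854/9 = -145*(-1/102) - 16854*⅑ = 145/102 - 5618/3 = -190867/102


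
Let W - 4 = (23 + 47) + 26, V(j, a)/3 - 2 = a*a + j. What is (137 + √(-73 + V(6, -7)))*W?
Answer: 13700 + 700*√2 ≈ 14690.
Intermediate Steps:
V(j, a) = 6 + 3*j + 3*a² (V(j, a) = 6 + 3*(a*a + j) = 6 + 3*(a² + j) = 6 + 3*(j + a²) = 6 + (3*j + 3*a²) = 6 + 3*j + 3*a²)
W = 100 (W = 4 + ((23 + 47) + 26) = 4 + (70 + 26) = 4 + 96 = 100)
(137 + √(-73 + V(6, -7)))*W = (137 + √(-73 + (6 + 3*6 + 3*(-7)²)))*100 = (137 + √(-73 + (6 + 18 + 3*49)))*100 = (137 + √(-73 + (6 + 18 + 147)))*100 = (137 + √(-73 + 171))*100 = (137 + √98)*100 = (137 + 7*√2)*100 = 13700 + 700*√2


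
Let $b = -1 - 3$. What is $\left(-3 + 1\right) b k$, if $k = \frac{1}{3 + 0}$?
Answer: $\frac{8}{3} \approx 2.6667$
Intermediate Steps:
$b = -4$ ($b = -1 - 3 = -4$)
$k = \frac{1}{3} \approx 0.33333$
$\left(-3 + 1\right) b k = \left(-3 + 1\right) \left(-4\right) \frac{1}{3} = \left(-2\right) \left(-4\right) \frac{1}{3} = 8 \cdot \frac{1}{3} = \frac{8}{3}$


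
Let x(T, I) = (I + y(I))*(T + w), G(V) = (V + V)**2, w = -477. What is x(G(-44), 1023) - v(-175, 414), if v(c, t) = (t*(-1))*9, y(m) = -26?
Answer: 7248925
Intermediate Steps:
v(c, t) = -9*t (v(c, t) = -t*9 = -9*t)
G(V) = 4*V**2 (G(V) = (2*V)**2 = 4*V**2)
x(T, I) = (-477 + T)*(-26 + I) (x(T, I) = (I - 26)*(T - 477) = (-26 + I)*(-477 + T) = (-477 + T)*(-26 + I))
x(G(-44), 1023) - v(-175, 414) = (12402 - 477*1023 - 104*(-44)**2 + 1023*(4*(-44)**2)) - (-9)*414 = (12402 - 487971 - 104*1936 + 1023*(4*1936)) - 1*(-3726) = (12402 - 487971 - 26*7744 + 1023*7744) + 3726 = (12402 - 487971 - 201344 + 7922112) + 3726 = 7245199 + 3726 = 7248925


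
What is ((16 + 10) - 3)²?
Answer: 529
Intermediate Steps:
((16 + 10) - 3)² = (26 - 3)² = 23² = 529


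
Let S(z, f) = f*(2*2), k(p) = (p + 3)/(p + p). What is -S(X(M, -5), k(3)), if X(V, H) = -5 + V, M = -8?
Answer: -4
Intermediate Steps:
k(p) = (3 + p)/(2*p) (k(p) = (3 + p)/((2*p)) = (3 + p)*(1/(2*p)) = (3 + p)/(2*p))
S(z, f) = 4*f (S(z, f) = f*4 = 4*f)
-S(X(M, -5), k(3)) = -4*(½)*(3 + 3)/3 = -4*(½)*(⅓)*6 = -4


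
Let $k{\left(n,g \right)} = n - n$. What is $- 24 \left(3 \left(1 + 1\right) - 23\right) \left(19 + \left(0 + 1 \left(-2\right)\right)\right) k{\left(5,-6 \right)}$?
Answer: $0$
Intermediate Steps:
$k{\left(n,g \right)} = 0$
$- 24 \left(3 \left(1 + 1\right) - 23\right) \left(19 + \left(0 + 1 \left(-2\right)\right)\right) k{\left(5,-6 \right)} = - 24 \left(3 \left(1 + 1\right) - 23\right) \left(19 + \left(0 + 1 \left(-2\right)\right)\right) 0 = - 24 \left(3 \cdot 2 - 23\right) \left(19 + \left(0 - 2\right)\right) 0 = - 24 \left(6 - 23\right) \left(19 - 2\right) 0 = - 24 \left(\left(-17\right) 17\right) 0 = \left(-24\right) \left(-289\right) 0 = 6936 \cdot 0 = 0$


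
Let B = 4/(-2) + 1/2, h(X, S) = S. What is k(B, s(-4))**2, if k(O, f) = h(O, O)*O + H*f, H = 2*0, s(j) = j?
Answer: 81/16 ≈ 5.0625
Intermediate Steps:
H = 0
B = -3/2 (B = 4*(-1/2) + 1*(1/2) = -2 + 1/2 = -3/2 ≈ -1.5000)
k(O, f) = O**2 (k(O, f) = O*O + 0*f = O**2 + 0 = O**2)
k(B, s(-4))**2 = ((-3/2)**2)**2 = (9/4)**2 = 81/16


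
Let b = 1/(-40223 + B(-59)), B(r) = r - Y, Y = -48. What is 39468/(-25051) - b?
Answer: -122148497/77530918 ≈ -1.5755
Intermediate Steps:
B(r) = 48 + r (B(r) = r - 1*(-48) = r + 48 = 48 + r)
b = -1/40234 (b = 1/(-40223 + (48 - 59)) = 1/(-40223 - 11) = 1/(-40234) = -1/40234 ≈ -2.4855e-5)
39468/(-25051) - b = 39468/(-25051) - 1*(-1/40234) = 39468*(-1/25051) + 1/40234 = -3036/1927 + 1/40234 = -122148497/77530918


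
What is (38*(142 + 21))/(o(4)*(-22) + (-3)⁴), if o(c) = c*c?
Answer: -6194/271 ≈ -22.856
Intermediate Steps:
o(c) = c²
(38*(142 + 21))/(o(4)*(-22) + (-3)⁴) = (38*(142 + 21))/(4²*(-22) + (-3)⁴) = (38*163)/(16*(-22) + 81) = 6194/(-352 + 81) = 6194/(-271) = 6194*(-1/271) = -6194/271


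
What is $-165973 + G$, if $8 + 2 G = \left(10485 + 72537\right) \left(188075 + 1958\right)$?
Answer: $7888293886$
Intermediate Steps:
$G = 7888459859$ ($G = -4 + \frac{\left(10485 + 72537\right) \left(188075 + 1958\right)}{2} = -4 + \frac{83022 \cdot 190033}{2} = -4 + \frac{1}{2} \cdot 15776919726 = -4 + 7888459863 = 7888459859$)
$-165973 + G = -165973 + 7888459859 = 7888293886$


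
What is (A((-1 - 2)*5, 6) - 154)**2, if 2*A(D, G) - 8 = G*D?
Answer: 38025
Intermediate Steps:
A(D, G) = 4 + D*G/2 (A(D, G) = 4 + (G*D)/2 = 4 + (D*G)/2 = 4 + D*G/2)
(A((-1 - 2)*5, 6) - 154)**2 = ((4 + (1/2)*((-1 - 2)*5)*6) - 154)**2 = ((4 + (1/2)*(-3*5)*6) - 154)**2 = ((4 + (1/2)*(-15)*6) - 154)**2 = ((4 - 45) - 154)**2 = (-41 - 154)**2 = (-195)**2 = 38025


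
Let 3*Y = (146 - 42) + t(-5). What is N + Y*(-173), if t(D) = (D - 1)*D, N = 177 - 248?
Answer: -23395/3 ≈ -7798.3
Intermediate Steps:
N = -71
t(D) = D*(-1 + D) (t(D) = (-1 + D)*D = D*(-1 + D))
Y = 134/3 (Y = ((146 - 42) - 5*(-1 - 5))/3 = (104 - 5*(-6))/3 = (104 + 30)/3 = (1/3)*134 = 134/3 ≈ 44.667)
N + Y*(-173) = -71 + (134/3)*(-173) = -71 - 23182/3 = -23395/3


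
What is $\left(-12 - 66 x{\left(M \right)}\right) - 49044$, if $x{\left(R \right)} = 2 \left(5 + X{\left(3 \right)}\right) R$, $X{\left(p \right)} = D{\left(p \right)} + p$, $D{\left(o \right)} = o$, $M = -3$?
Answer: $-44700$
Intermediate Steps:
$X{\left(p \right)} = 2 p$ ($X{\left(p \right)} = p + p = 2 p$)
$x{\left(R \right)} = 22 R$ ($x{\left(R \right)} = 2 \left(5 + 2 \cdot 3\right) R = 2 \left(5 + 6\right) R = 2 \cdot 11 R = 22 R$)
$\left(-12 - 66 x{\left(M \right)}\right) - 49044 = \left(-12 - 66 \cdot 22 \left(-3\right)\right) - 49044 = \left(-12 - -4356\right) - 49044 = \left(-12 + 4356\right) - 49044 = 4344 - 49044 = -44700$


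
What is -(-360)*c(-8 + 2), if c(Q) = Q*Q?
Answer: 12960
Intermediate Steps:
c(Q) = Q²
-(-360)*c(-8 + 2) = -(-360)*(-8 + 2)² = -(-360)*(-6)² = -(-360)*36 = -1*(-12960) = 12960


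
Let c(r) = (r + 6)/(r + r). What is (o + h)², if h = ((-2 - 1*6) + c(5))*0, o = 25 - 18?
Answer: 49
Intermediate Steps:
o = 7
c(r) = (6 + r)/(2*r) (c(r) = (6 + r)/((2*r)) = (6 + r)*(1/(2*r)) = (6 + r)/(2*r))
h = 0 (h = ((-2 - 1*6) + (½)*(6 + 5)/5)*0 = ((-2 - 6) + (½)*(⅕)*11)*0 = (-8 + 11/10)*0 = -69/10*0 = 0)
(o + h)² = (7 + 0)² = 7² = 49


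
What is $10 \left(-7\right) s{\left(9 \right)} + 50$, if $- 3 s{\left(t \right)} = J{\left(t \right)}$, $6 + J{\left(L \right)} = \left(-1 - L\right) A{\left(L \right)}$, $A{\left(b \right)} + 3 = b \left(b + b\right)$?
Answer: $-37190$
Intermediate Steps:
$A{\left(b \right)} = -3 + 2 b^{2}$ ($A{\left(b \right)} = -3 + b \left(b + b\right) = -3 + b 2 b = -3 + 2 b^{2}$)
$J{\left(L \right)} = -6 + \left(-1 - L\right) \left(-3 + 2 L^{2}\right)$
$s{\left(t \right)} = 1 - t + \frac{2 t^{2}}{3} + \frac{2 t^{3}}{3}$ ($s{\left(t \right)} = - \frac{-3 - 2 t^{2} - 2 t^{3} + 3 t}{3} = 1 - t + \frac{2 t^{2}}{3} + \frac{2 t^{3}}{3}$)
$10 \left(-7\right) s{\left(9 \right)} + 50 = 10 \left(-7\right) \left(1 - 9 + \frac{2 \cdot 9^{2}}{3} + \frac{2 \cdot 9^{3}}{3}\right) + 50 = - 70 \left(1 - 9 + \frac{2}{3} \cdot 81 + \frac{2}{3} \cdot 729\right) + 50 = - 70 \left(1 - 9 + 54 + 486\right) + 50 = \left(-70\right) 532 + 50 = -37240 + 50 = -37190$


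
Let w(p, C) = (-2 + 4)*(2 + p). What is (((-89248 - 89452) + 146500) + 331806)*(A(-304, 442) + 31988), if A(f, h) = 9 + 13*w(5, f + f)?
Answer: 9641021474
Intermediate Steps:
w(p, C) = 4 + 2*p (w(p, C) = 2*(2 + p) = 4 + 2*p)
A(f, h) = 191 (A(f, h) = 9 + 13*(4 + 2*5) = 9 + 13*(4 + 10) = 9 + 13*14 = 9 + 182 = 191)
(((-89248 - 89452) + 146500) + 331806)*(A(-304, 442) + 31988) = (((-89248 - 89452) + 146500) + 331806)*(191 + 31988) = ((-178700 + 146500) + 331806)*32179 = (-32200 + 331806)*32179 = 299606*32179 = 9641021474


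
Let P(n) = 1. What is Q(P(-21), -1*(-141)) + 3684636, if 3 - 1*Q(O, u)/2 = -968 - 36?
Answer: 3686650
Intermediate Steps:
Q(O, u) = 2014 (Q(O, u) = 6 - 2*(-968 - 36) = 6 - 2*(-1004) = 6 + 2008 = 2014)
Q(P(-21), -1*(-141)) + 3684636 = 2014 + 3684636 = 3686650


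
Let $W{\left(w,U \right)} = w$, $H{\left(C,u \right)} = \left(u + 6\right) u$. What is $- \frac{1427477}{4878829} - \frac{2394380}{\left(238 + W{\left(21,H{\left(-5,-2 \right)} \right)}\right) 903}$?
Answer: $- \frac{12015624619349}{1141045890033} \approx -10.53$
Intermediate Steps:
$H{\left(C,u \right)} = u \left(6 + u\right)$ ($H{\left(C,u \right)} = \left(6 + u\right) u = u \left(6 + u\right)$)
$- \frac{1427477}{4878829} - \frac{2394380}{\left(238 + W{\left(21,H{\left(-5,-2 \right)} \right)}\right) 903} = - \frac{1427477}{4878829} - \frac{2394380}{\left(238 + 21\right) 903} = \left(-1427477\right) \frac{1}{4878829} - \frac{2394380}{259 \cdot 903} = - \frac{1427477}{4878829} - \frac{2394380}{233877} = - \frac{12015624619349}{1141045890033}$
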